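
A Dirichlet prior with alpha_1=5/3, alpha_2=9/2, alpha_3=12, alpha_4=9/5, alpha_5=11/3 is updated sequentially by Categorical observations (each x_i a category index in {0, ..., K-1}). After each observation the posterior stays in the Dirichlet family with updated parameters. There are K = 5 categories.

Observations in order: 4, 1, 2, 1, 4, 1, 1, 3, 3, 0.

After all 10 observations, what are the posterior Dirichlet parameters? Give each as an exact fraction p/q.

alpha_1=8/3, alpha_2=17/2, alpha_3=13, alpha_4=19/5, alpha_5=17/3

obs 1: x=4 → posterior Dirichlet(5/3, 9/2, 12, 9/5, 14/3)
obs 2: x=1 → posterior Dirichlet(5/3, 11/2, 12, 9/5, 14/3)
obs 3: x=2 → posterior Dirichlet(5/3, 11/2, 13, 9/5, 14/3)
obs 4: x=1 → posterior Dirichlet(5/3, 13/2, 13, 9/5, 14/3)
obs 5: x=4 → posterior Dirichlet(5/3, 13/2, 13, 9/5, 17/3)
obs 6: x=1 → posterior Dirichlet(5/3, 15/2, 13, 9/5, 17/3)
obs 7: x=1 → posterior Dirichlet(5/3, 17/2, 13, 9/5, 17/3)
obs 8: x=3 → posterior Dirichlet(5/3, 17/2, 13, 14/5, 17/3)
obs 9: x=3 → posterior Dirichlet(5/3, 17/2, 13, 19/5, 17/3)
obs 10: x=0 → posterior Dirichlet(8/3, 17/2, 13, 19/5, 17/3)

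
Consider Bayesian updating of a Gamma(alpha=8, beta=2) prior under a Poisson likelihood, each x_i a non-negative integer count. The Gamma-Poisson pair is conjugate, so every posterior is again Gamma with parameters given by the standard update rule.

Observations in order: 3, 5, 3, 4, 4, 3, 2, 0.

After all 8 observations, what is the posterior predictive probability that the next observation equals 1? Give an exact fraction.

3200000000000000000000000000000000/23225154419887808141001767796309131

obs 1: x=3 → posterior Gamma(11, 3)
obs 2: x=5 → posterior Gamma(16, 4)
obs 3: x=3 → posterior Gamma(19, 5)
obs 4: x=4 → posterior Gamma(23, 6)
obs 5: x=4 → posterior Gamma(27, 7)
obs 6: x=3 → posterior Gamma(30, 8)
obs 7: x=2 → posterior Gamma(32, 9)
obs 8: x=0 → posterior Gamma(32, 10)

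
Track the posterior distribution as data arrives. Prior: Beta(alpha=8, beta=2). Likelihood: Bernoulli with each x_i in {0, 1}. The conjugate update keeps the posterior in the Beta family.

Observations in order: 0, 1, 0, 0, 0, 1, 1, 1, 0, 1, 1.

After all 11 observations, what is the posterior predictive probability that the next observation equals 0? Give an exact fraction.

1/3

obs 1: x=0 → posterior Beta(8, 3)
obs 2: x=1 → posterior Beta(9, 3)
obs 3: x=0 → posterior Beta(9, 4)
obs 4: x=0 → posterior Beta(9, 5)
obs 5: x=0 → posterior Beta(9, 6)
obs 6: x=1 → posterior Beta(10, 6)
obs 7: x=1 → posterior Beta(11, 6)
obs 8: x=1 → posterior Beta(12, 6)
obs 9: x=0 → posterior Beta(12, 7)
obs 10: x=1 → posterior Beta(13, 7)
obs 11: x=1 → posterior Beta(14, 7)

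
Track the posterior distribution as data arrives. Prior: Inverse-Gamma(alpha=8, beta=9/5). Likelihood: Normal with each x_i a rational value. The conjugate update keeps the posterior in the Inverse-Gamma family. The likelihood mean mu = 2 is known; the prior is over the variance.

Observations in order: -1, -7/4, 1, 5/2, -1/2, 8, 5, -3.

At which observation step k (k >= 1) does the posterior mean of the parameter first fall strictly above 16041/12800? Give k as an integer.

obs 1: x=-1 → posterior Inverse-Gamma(17/2, 63/10)
obs 2: x=-7/4 → posterior Inverse-Gamma(9, 2133/160)
obs 3: x=1 → posterior Inverse-Gamma(19/2, 2213/160)
obs 4: x=5/2 → posterior Inverse-Gamma(10, 2233/160)
obs 5: x=-1/2 → posterior Inverse-Gamma(21/2, 2733/160)
obs 6: x=8 → posterior Inverse-Gamma(11, 5613/160)
obs 7: x=5 → posterior Inverse-Gamma(23/2, 6333/160)
obs 8: x=-3 → posterior Inverse-Gamma(12, 8333/160)

k = 2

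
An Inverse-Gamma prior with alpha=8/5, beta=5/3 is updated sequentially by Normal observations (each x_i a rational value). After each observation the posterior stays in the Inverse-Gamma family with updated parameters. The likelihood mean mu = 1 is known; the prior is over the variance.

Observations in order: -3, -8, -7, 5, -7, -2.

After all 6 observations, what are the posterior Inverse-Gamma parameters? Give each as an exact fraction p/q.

obs 1: x=-3 → posterior Inverse-Gamma(21/10, 29/3)
obs 2: x=-8 → posterior Inverse-Gamma(13/5, 301/6)
obs 3: x=-7 → posterior Inverse-Gamma(31/10, 493/6)
obs 4: x=5 → posterior Inverse-Gamma(18/5, 541/6)
obs 5: x=-7 → posterior Inverse-Gamma(41/10, 733/6)
obs 6: x=-2 → posterior Inverse-Gamma(23/5, 380/3)

alpha=23/5, beta=380/3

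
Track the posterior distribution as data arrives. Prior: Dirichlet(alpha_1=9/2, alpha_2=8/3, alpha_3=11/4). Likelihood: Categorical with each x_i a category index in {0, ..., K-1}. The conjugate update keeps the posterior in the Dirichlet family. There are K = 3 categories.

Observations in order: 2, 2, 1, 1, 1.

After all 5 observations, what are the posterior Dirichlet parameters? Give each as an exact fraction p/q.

alpha_1=9/2, alpha_2=17/3, alpha_3=19/4

obs 1: x=2 → posterior Dirichlet(9/2, 8/3, 15/4)
obs 2: x=2 → posterior Dirichlet(9/2, 8/3, 19/4)
obs 3: x=1 → posterior Dirichlet(9/2, 11/3, 19/4)
obs 4: x=1 → posterior Dirichlet(9/2, 14/3, 19/4)
obs 5: x=1 → posterior Dirichlet(9/2, 17/3, 19/4)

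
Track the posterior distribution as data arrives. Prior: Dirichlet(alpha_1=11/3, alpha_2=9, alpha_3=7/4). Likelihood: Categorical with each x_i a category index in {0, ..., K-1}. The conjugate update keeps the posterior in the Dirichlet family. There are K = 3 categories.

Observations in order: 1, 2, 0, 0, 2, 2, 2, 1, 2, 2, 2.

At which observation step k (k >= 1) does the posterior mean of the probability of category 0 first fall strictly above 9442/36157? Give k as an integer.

obs 1: x=1 → posterior Dirichlet(11/3, 10, 7/4)
obs 2: x=2 → posterior Dirichlet(11/3, 10, 11/4)
obs 3: x=0 → posterior Dirichlet(14/3, 10, 11/4)
obs 4: x=0 → posterior Dirichlet(17/3, 10, 11/4)
obs 5: x=2 → posterior Dirichlet(17/3, 10, 15/4)
obs 6: x=2 → posterior Dirichlet(17/3, 10, 19/4)
obs 7: x=2 → posterior Dirichlet(17/3, 10, 23/4)
obs 8: x=1 → posterior Dirichlet(17/3, 11, 23/4)
obs 9: x=2 → posterior Dirichlet(17/3, 11, 27/4)
obs 10: x=2 → posterior Dirichlet(17/3, 11, 31/4)
obs 11: x=2 → posterior Dirichlet(17/3, 11, 35/4)

k = 3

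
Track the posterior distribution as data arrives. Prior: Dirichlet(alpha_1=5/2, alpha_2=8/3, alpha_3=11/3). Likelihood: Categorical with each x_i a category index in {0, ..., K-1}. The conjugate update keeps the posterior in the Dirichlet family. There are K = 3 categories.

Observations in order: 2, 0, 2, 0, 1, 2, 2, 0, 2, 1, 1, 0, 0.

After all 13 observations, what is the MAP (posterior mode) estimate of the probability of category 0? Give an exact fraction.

obs 1: x=2 → posterior Dirichlet(5/2, 8/3, 14/3)
obs 2: x=0 → posterior Dirichlet(7/2, 8/3, 14/3)
obs 3: x=2 → posterior Dirichlet(7/2, 8/3, 17/3)
obs 4: x=0 → posterior Dirichlet(9/2, 8/3, 17/3)
obs 5: x=1 → posterior Dirichlet(9/2, 11/3, 17/3)
obs 6: x=2 → posterior Dirichlet(9/2, 11/3, 20/3)
obs 7: x=2 → posterior Dirichlet(9/2, 11/3, 23/3)
obs 8: x=0 → posterior Dirichlet(11/2, 11/3, 23/3)
obs 9: x=2 → posterior Dirichlet(11/2, 11/3, 26/3)
obs 10: x=1 → posterior Dirichlet(11/2, 14/3, 26/3)
obs 11: x=1 → posterior Dirichlet(11/2, 17/3, 26/3)
obs 12: x=0 → posterior Dirichlet(13/2, 17/3, 26/3)
obs 13: x=0 → posterior Dirichlet(15/2, 17/3, 26/3)

39/113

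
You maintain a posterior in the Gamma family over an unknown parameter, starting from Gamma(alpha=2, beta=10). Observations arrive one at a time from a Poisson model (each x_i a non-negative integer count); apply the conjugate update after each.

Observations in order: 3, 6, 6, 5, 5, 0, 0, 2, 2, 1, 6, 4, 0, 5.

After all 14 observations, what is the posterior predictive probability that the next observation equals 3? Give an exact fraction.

obs 1: x=3 → posterior Gamma(5, 11)
obs 2: x=6 → posterior Gamma(11, 12)
obs 3: x=6 → posterior Gamma(17, 13)
obs 4: x=5 → posterior Gamma(22, 14)
obs 5: x=5 → posterior Gamma(27, 15)
obs 6: x=0 → posterior Gamma(27, 16)
obs 7: x=0 → posterior Gamma(27, 17)
obs 8: x=2 → posterior Gamma(29, 18)
obs 9: x=2 → posterior Gamma(31, 19)
obs 10: x=1 → posterior Gamma(32, 20)
obs 11: x=6 → posterior Gamma(38, 21)
obs 12: x=4 → posterior Gamma(42, 22)
obs 13: x=0 → posterior Gamma(42, 23)
obs 14: x=5 → posterior Gamma(47, 24)

1365564711667780779742712090710864643047951748677529709181466654539776/7888609052210118054117285652827862296732064351090230047702789306640625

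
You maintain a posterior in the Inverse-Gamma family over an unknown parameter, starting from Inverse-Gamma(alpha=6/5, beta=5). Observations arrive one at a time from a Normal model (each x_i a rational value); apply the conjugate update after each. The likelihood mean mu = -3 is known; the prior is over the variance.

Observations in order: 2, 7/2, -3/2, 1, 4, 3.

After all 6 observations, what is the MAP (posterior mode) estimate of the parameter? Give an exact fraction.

1805/104

obs 1: x=2 → posterior Inverse-Gamma(17/10, 35/2)
obs 2: x=7/2 → posterior Inverse-Gamma(11/5, 309/8)
obs 3: x=-3/2 → posterior Inverse-Gamma(27/10, 159/4)
obs 4: x=1 → posterior Inverse-Gamma(16/5, 191/4)
obs 5: x=4 → posterior Inverse-Gamma(37/10, 289/4)
obs 6: x=3 → posterior Inverse-Gamma(21/5, 361/4)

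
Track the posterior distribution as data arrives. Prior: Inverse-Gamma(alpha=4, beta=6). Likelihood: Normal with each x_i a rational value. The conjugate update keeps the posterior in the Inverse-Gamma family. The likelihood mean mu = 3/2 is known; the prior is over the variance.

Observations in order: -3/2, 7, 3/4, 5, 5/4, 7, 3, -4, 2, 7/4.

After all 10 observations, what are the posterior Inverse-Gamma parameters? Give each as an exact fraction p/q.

obs 1: x=-3/2 → posterior Inverse-Gamma(9/2, 21/2)
obs 2: x=7 → posterior Inverse-Gamma(5, 205/8)
obs 3: x=3/4 → posterior Inverse-Gamma(11/2, 829/32)
obs 4: x=5 → posterior Inverse-Gamma(6, 1025/32)
obs 5: x=5/4 → posterior Inverse-Gamma(13/2, 513/16)
obs 6: x=7 → posterior Inverse-Gamma(7, 755/16)
obs 7: x=3 → posterior Inverse-Gamma(15/2, 773/16)
obs 8: x=-4 → posterior Inverse-Gamma(8, 1015/16)
obs 9: x=2 → posterior Inverse-Gamma(17/2, 1017/16)
obs 10: x=7/4 → posterior Inverse-Gamma(9, 2035/32)

alpha=9, beta=2035/32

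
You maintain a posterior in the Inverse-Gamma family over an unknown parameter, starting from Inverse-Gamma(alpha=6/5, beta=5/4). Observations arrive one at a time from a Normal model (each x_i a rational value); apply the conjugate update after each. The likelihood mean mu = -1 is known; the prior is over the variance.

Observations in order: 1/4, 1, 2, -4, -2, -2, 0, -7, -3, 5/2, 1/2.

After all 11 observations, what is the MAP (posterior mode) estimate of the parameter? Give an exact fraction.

955/176

obs 1: x=1/4 → posterior Inverse-Gamma(17/10, 65/32)
obs 2: x=1 → posterior Inverse-Gamma(11/5, 129/32)
obs 3: x=2 → posterior Inverse-Gamma(27/10, 273/32)
obs 4: x=-4 → posterior Inverse-Gamma(16/5, 417/32)
obs 5: x=-2 → posterior Inverse-Gamma(37/10, 433/32)
obs 6: x=-2 → posterior Inverse-Gamma(21/5, 449/32)
obs 7: x=0 → posterior Inverse-Gamma(47/10, 465/32)
obs 8: x=-7 → posterior Inverse-Gamma(26/5, 1041/32)
obs 9: x=-3 → posterior Inverse-Gamma(57/10, 1105/32)
obs 10: x=5/2 → posterior Inverse-Gamma(31/5, 1301/32)
obs 11: x=1/2 → posterior Inverse-Gamma(67/10, 1337/32)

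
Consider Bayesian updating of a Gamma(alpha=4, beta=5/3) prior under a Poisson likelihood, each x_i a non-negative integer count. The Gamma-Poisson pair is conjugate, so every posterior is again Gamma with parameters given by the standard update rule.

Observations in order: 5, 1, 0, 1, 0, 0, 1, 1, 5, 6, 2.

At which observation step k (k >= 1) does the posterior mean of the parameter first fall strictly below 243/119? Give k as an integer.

obs 1: x=5 → posterior Gamma(9, 8/3)
obs 2: x=1 → posterior Gamma(10, 11/3)
obs 3: x=0 → posterior Gamma(10, 14/3)
obs 4: x=1 → posterior Gamma(11, 17/3)
obs 5: x=0 → posterior Gamma(11, 20/3)
obs 6: x=0 → posterior Gamma(11, 23/3)
obs 7: x=1 → posterior Gamma(12, 26/3)
obs 8: x=1 → posterior Gamma(13, 29/3)
obs 9: x=5 → posterior Gamma(18, 32/3)
obs 10: x=6 → posterior Gamma(24, 35/3)
obs 11: x=2 → posterior Gamma(26, 38/3)

k = 4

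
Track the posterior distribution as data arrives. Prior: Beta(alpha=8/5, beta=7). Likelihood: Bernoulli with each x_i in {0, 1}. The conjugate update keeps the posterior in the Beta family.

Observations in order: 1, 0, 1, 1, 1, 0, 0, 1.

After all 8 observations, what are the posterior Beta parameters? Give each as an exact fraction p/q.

obs 1: x=1 → posterior Beta(13/5, 7)
obs 2: x=0 → posterior Beta(13/5, 8)
obs 3: x=1 → posterior Beta(18/5, 8)
obs 4: x=1 → posterior Beta(23/5, 8)
obs 5: x=1 → posterior Beta(28/5, 8)
obs 6: x=0 → posterior Beta(28/5, 9)
obs 7: x=0 → posterior Beta(28/5, 10)
obs 8: x=1 → posterior Beta(33/5, 10)

alpha=33/5, beta=10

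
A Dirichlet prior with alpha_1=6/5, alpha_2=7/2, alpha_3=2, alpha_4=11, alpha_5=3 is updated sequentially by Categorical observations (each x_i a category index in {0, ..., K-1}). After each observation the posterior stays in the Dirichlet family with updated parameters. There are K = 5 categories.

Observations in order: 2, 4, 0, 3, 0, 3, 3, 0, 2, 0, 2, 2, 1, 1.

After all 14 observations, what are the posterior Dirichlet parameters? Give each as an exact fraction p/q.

obs 1: x=2 → posterior Dirichlet(6/5, 7/2, 3, 11, 3)
obs 2: x=4 → posterior Dirichlet(6/5, 7/2, 3, 11, 4)
obs 3: x=0 → posterior Dirichlet(11/5, 7/2, 3, 11, 4)
obs 4: x=3 → posterior Dirichlet(11/5, 7/2, 3, 12, 4)
obs 5: x=0 → posterior Dirichlet(16/5, 7/2, 3, 12, 4)
obs 6: x=3 → posterior Dirichlet(16/5, 7/2, 3, 13, 4)
obs 7: x=3 → posterior Dirichlet(16/5, 7/2, 3, 14, 4)
obs 8: x=0 → posterior Dirichlet(21/5, 7/2, 3, 14, 4)
obs 9: x=2 → posterior Dirichlet(21/5, 7/2, 4, 14, 4)
obs 10: x=0 → posterior Dirichlet(26/5, 7/2, 4, 14, 4)
obs 11: x=2 → posterior Dirichlet(26/5, 7/2, 5, 14, 4)
obs 12: x=2 → posterior Dirichlet(26/5, 7/2, 6, 14, 4)
obs 13: x=1 → posterior Dirichlet(26/5, 9/2, 6, 14, 4)
obs 14: x=1 → posterior Dirichlet(26/5, 11/2, 6, 14, 4)

alpha_1=26/5, alpha_2=11/2, alpha_3=6, alpha_4=14, alpha_5=4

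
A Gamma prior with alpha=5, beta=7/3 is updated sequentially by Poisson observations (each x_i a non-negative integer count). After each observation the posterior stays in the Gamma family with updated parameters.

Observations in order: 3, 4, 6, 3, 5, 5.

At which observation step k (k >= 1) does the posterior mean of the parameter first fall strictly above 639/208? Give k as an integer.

obs 1: x=3 → posterior Gamma(8, 10/3)
obs 2: x=4 → posterior Gamma(12, 13/3)
obs 3: x=6 → posterior Gamma(18, 16/3)
obs 4: x=3 → posterior Gamma(21, 19/3)
obs 5: x=5 → posterior Gamma(26, 22/3)
obs 6: x=5 → posterior Gamma(31, 25/3)

k = 3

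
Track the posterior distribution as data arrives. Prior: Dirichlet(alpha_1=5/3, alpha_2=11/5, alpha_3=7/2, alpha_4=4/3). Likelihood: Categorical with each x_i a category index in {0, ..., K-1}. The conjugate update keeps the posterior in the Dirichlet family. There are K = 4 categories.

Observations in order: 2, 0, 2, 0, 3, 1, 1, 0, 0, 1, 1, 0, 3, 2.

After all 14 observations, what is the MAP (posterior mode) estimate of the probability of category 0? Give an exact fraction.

10/33

obs 1: x=2 → posterior Dirichlet(5/3, 11/5, 9/2, 4/3)
obs 2: x=0 → posterior Dirichlet(8/3, 11/5, 9/2, 4/3)
obs 3: x=2 → posterior Dirichlet(8/3, 11/5, 11/2, 4/3)
obs 4: x=0 → posterior Dirichlet(11/3, 11/5, 11/2, 4/3)
obs 5: x=3 → posterior Dirichlet(11/3, 11/5, 11/2, 7/3)
obs 6: x=1 → posterior Dirichlet(11/3, 16/5, 11/2, 7/3)
obs 7: x=1 → posterior Dirichlet(11/3, 21/5, 11/2, 7/3)
obs 8: x=0 → posterior Dirichlet(14/3, 21/5, 11/2, 7/3)
obs 9: x=0 → posterior Dirichlet(17/3, 21/5, 11/2, 7/3)
obs 10: x=1 → posterior Dirichlet(17/3, 26/5, 11/2, 7/3)
obs 11: x=1 → posterior Dirichlet(17/3, 31/5, 11/2, 7/3)
obs 12: x=0 → posterior Dirichlet(20/3, 31/5, 11/2, 7/3)
obs 13: x=3 → posterior Dirichlet(20/3, 31/5, 11/2, 10/3)
obs 14: x=2 → posterior Dirichlet(20/3, 31/5, 13/2, 10/3)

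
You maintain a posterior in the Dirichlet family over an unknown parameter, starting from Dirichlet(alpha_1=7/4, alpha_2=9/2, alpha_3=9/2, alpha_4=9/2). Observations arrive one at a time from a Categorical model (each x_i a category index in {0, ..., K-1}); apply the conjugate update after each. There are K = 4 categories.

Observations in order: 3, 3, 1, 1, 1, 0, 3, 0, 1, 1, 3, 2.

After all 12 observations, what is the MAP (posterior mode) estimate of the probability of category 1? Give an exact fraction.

34/93

obs 1: x=3 → posterior Dirichlet(7/4, 9/2, 9/2, 11/2)
obs 2: x=3 → posterior Dirichlet(7/4, 9/2, 9/2, 13/2)
obs 3: x=1 → posterior Dirichlet(7/4, 11/2, 9/2, 13/2)
obs 4: x=1 → posterior Dirichlet(7/4, 13/2, 9/2, 13/2)
obs 5: x=1 → posterior Dirichlet(7/4, 15/2, 9/2, 13/2)
obs 6: x=0 → posterior Dirichlet(11/4, 15/2, 9/2, 13/2)
obs 7: x=3 → posterior Dirichlet(11/4, 15/2, 9/2, 15/2)
obs 8: x=0 → posterior Dirichlet(15/4, 15/2, 9/2, 15/2)
obs 9: x=1 → posterior Dirichlet(15/4, 17/2, 9/2, 15/2)
obs 10: x=1 → posterior Dirichlet(15/4, 19/2, 9/2, 15/2)
obs 11: x=3 → posterior Dirichlet(15/4, 19/2, 9/2, 17/2)
obs 12: x=2 → posterior Dirichlet(15/4, 19/2, 11/2, 17/2)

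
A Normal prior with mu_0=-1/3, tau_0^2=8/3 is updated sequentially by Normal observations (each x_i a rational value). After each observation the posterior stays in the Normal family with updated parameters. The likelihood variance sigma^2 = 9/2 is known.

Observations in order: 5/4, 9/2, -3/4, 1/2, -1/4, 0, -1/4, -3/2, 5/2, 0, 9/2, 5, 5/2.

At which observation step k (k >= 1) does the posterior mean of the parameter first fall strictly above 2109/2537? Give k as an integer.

obs 1: x=5/4 → posterior Normal(11/43, 72/43)
obs 2: x=9/2 → posterior Normal(83/59, 72/59)
obs 3: x=-3/4 → posterior Normal(71/75, 24/25)
obs 4: x=1/2 → posterior Normal(79/91, 72/91)
obs 5: x=-1/4 → posterior Normal(75/107, 72/107)
obs 6: x=0 → posterior Normal(25/41, 24/41)
obs 7: x=-1/4 → posterior Normal(71/139, 72/139)
obs 8: x=-3/2 → posterior Normal(47/155, 72/155)
obs 9: x=5/2 → posterior Normal(29/57, 8/19)
obs 10: x=0 → posterior Normal(87/187, 72/187)
obs 11: x=9/2 → posterior Normal(159/203, 72/203)
obs 12: x=5 → posterior Normal(239/219, 24/73)
obs 13: x=5/2 → posterior Normal(279/235, 72/235)

k = 2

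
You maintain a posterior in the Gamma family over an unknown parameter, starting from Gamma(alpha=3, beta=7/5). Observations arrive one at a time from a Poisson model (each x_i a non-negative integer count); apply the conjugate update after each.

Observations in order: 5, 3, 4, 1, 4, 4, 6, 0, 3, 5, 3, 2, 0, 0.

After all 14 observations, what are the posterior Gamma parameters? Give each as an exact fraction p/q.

obs 1: x=5 → posterior Gamma(8, 12/5)
obs 2: x=3 → posterior Gamma(11, 17/5)
obs 3: x=4 → posterior Gamma(15, 22/5)
obs 4: x=1 → posterior Gamma(16, 27/5)
obs 5: x=4 → posterior Gamma(20, 32/5)
obs 6: x=4 → posterior Gamma(24, 37/5)
obs 7: x=6 → posterior Gamma(30, 42/5)
obs 8: x=0 → posterior Gamma(30, 47/5)
obs 9: x=3 → posterior Gamma(33, 52/5)
obs 10: x=5 → posterior Gamma(38, 57/5)
obs 11: x=3 → posterior Gamma(41, 62/5)
obs 12: x=2 → posterior Gamma(43, 67/5)
obs 13: x=0 → posterior Gamma(43, 72/5)
obs 14: x=0 → posterior Gamma(43, 77/5)

alpha=43, beta=77/5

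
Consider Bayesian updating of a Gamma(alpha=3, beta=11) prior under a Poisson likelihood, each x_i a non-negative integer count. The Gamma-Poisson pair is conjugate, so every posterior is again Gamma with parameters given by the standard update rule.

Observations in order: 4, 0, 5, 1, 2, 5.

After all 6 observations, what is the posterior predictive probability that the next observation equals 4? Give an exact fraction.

obs 1: x=4 → posterior Gamma(7, 12)
obs 2: x=0 → posterior Gamma(7, 13)
obs 3: x=5 → posterior Gamma(12, 14)
obs 4: x=1 → posterior Gamma(13, 15)
obs 5: x=2 → posterior Gamma(15, 16)
obs 6: x=5 → posterior Gamma(20, 17)

35988769105864254685866176855/1338258845052394702439737982976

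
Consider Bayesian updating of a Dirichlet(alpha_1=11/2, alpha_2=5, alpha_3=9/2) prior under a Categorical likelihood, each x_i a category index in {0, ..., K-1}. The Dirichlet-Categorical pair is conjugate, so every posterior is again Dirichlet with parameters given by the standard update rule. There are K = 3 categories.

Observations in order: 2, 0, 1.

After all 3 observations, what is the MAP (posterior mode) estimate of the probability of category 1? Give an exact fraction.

1/3

obs 1: x=2 → posterior Dirichlet(11/2, 5, 11/2)
obs 2: x=0 → posterior Dirichlet(13/2, 5, 11/2)
obs 3: x=1 → posterior Dirichlet(13/2, 6, 11/2)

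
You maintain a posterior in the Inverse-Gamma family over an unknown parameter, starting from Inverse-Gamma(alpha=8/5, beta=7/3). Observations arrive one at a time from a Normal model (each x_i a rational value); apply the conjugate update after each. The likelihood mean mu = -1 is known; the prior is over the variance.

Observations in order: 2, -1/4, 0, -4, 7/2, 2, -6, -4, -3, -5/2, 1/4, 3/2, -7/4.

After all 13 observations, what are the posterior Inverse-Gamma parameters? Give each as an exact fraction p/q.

alpha=81/10, beta=4901/96

obs 1: x=2 → posterior Inverse-Gamma(21/10, 41/6)
obs 2: x=-1/4 → posterior Inverse-Gamma(13/5, 683/96)
obs 3: x=0 → posterior Inverse-Gamma(31/10, 731/96)
obs 4: x=-4 → posterior Inverse-Gamma(18/5, 1163/96)
obs 5: x=7/2 → posterior Inverse-Gamma(41/10, 2135/96)
obs 6: x=2 → posterior Inverse-Gamma(23/5, 2567/96)
obs 7: x=-6 → posterior Inverse-Gamma(51/10, 3767/96)
obs 8: x=-4 → posterior Inverse-Gamma(28/5, 4199/96)
obs 9: x=-3 → posterior Inverse-Gamma(61/10, 4391/96)
obs 10: x=-5/2 → posterior Inverse-Gamma(33/5, 4499/96)
obs 11: x=1/4 → posterior Inverse-Gamma(71/10, 2287/48)
obs 12: x=3/2 → posterior Inverse-Gamma(38/5, 2437/48)
obs 13: x=-7/4 → posterior Inverse-Gamma(81/10, 4901/96)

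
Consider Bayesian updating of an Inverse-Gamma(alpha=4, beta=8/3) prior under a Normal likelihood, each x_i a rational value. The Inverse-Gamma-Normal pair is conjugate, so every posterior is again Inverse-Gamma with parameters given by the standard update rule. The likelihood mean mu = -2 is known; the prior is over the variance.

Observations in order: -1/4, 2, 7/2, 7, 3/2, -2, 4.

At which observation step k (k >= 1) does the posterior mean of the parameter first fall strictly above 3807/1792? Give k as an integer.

k = 2

obs 1: x=-1/4 → posterior Inverse-Gamma(9/2, 403/96)
obs 2: x=2 → posterior Inverse-Gamma(5, 1171/96)
obs 3: x=7/2 → posterior Inverse-Gamma(11/2, 2623/96)
obs 4: x=7 → posterior Inverse-Gamma(6, 6511/96)
obs 5: x=3/2 → posterior Inverse-Gamma(13/2, 7099/96)
obs 6: x=-2 → posterior Inverse-Gamma(7, 7099/96)
obs 7: x=4 → posterior Inverse-Gamma(15/2, 8827/96)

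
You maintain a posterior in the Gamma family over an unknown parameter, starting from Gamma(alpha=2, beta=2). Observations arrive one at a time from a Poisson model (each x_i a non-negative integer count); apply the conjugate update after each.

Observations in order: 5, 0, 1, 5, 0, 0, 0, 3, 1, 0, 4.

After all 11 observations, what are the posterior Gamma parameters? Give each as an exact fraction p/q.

alpha=21, beta=13

obs 1: x=5 → posterior Gamma(7, 3)
obs 2: x=0 → posterior Gamma(7, 4)
obs 3: x=1 → posterior Gamma(8, 5)
obs 4: x=5 → posterior Gamma(13, 6)
obs 5: x=0 → posterior Gamma(13, 7)
obs 6: x=0 → posterior Gamma(13, 8)
obs 7: x=0 → posterior Gamma(13, 9)
obs 8: x=3 → posterior Gamma(16, 10)
obs 9: x=1 → posterior Gamma(17, 11)
obs 10: x=0 → posterior Gamma(17, 12)
obs 11: x=4 → posterior Gamma(21, 13)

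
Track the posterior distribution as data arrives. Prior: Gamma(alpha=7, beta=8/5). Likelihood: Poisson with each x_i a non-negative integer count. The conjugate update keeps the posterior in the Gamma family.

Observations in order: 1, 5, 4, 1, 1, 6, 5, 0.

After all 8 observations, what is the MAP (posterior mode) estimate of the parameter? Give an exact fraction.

145/48

obs 1: x=1 → posterior Gamma(8, 13/5)
obs 2: x=5 → posterior Gamma(13, 18/5)
obs 3: x=4 → posterior Gamma(17, 23/5)
obs 4: x=1 → posterior Gamma(18, 28/5)
obs 5: x=1 → posterior Gamma(19, 33/5)
obs 6: x=6 → posterior Gamma(25, 38/5)
obs 7: x=5 → posterior Gamma(30, 43/5)
obs 8: x=0 → posterior Gamma(30, 48/5)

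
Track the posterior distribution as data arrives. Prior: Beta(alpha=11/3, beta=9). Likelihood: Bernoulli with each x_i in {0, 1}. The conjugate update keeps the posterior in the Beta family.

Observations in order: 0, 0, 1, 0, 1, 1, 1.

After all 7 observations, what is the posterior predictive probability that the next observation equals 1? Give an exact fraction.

obs 1: x=0 → posterior Beta(11/3, 10)
obs 2: x=0 → posterior Beta(11/3, 11)
obs 3: x=1 → posterior Beta(14/3, 11)
obs 4: x=0 → posterior Beta(14/3, 12)
obs 5: x=1 → posterior Beta(17/3, 12)
obs 6: x=1 → posterior Beta(20/3, 12)
obs 7: x=1 → posterior Beta(23/3, 12)

23/59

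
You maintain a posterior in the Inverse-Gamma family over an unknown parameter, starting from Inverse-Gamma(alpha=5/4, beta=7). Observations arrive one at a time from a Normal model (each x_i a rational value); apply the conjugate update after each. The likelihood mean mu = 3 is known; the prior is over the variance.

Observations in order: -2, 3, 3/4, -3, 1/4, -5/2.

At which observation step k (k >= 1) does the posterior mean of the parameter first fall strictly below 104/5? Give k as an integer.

obs 1: x=-2 → posterior Inverse-Gamma(7/4, 39/2)
obs 2: x=3 → posterior Inverse-Gamma(9/4, 39/2)
obs 3: x=3/4 → posterior Inverse-Gamma(11/4, 705/32)
obs 4: x=-3 → posterior Inverse-Gamma(13/4, 1281/32)
obs 5: x=1/4 → posterior Inverse-Gamma(15/4, 701/16)
obs 6: x=-5/2 → posterior Inverse-Gamma(17/4, 943/16)

k = 2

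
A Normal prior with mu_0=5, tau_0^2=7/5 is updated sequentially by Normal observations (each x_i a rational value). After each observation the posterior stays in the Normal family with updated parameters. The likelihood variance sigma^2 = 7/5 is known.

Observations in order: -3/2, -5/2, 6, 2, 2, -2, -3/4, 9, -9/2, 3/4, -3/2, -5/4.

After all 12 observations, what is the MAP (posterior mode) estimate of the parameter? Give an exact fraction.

43/52

obs 1: x=-3/2 → posterior Normal(7/4, 7/10)
obs 2: x=-5/2 → posterior Normal(1/3, 7/15)
obs 3: x=6 → posterior Normal(7/4, 7/20)
obs 4: x=2 → posterior Normal(9/5, 7/25)
obs 5: x=2 → posterior Normal(11/6, 7/30)
obs 6: x=-2 → posterior Normal(9/7, 1/5)
obs 7: x=-3/4 → posterior Normal(33/32, 7/40)
obs 8: x=9 → posterior Normal(23/12, 7/45)
obs 9: x=-9/2 → posterior Normal(51/40, 7/50)
obs 10: x=3/4 → posterior Normal(27/22, 7/55)
obs 11: x=-3/2 → posterior Normal(1, 7/60)
obs 12: x=-5/4 → posterior Normal(43/52, 7/65)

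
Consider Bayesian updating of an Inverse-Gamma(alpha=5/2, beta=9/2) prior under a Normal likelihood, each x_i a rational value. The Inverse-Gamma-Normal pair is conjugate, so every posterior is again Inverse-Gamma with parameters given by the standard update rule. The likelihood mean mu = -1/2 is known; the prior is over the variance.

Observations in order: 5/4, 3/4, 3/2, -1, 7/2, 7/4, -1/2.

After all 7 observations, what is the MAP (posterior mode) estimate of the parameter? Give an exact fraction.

89/32

obs 1: x=5/4 → posterior Inverse-Gamma(3, 193/32)
obs 2: x=3/4 → posterior Inverse-Gamma(7/2, 109/16)
obs 3: x=3/2 → posterior Inverse-Gamma(4, 141/16)
obs 4: x=-1 → posterior Inverse-Gamma(9/2, 143/16)
obs 5: x=7/2 → posterior Inverse-Gamma(5, 271/16)
obs 6: x=7/4 → posterior Inverse-Gamma(11/2, 623/32)
obs 7: x=-1/2 → posterior Inverse-Gamma(6, 623/32)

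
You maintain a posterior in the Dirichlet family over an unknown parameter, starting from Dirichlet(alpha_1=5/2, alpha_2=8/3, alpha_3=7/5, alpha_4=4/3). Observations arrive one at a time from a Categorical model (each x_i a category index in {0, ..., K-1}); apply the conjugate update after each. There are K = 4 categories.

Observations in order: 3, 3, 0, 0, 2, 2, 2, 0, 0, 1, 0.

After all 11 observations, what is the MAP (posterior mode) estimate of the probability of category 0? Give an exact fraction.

65/149

obs 1: x=3 → posterior Dirichlet(5/2, 8/3, 7/5, 7/3)
obs 2: x=3 → posterior Dirichlet(5/2, 8/3, 7/5, 10/3)
obs 3: x=0 → posterior Dirichlet(7/2, 8/3, 7/5, 10/3)
obs 4: x=0 → posterior Dirichlet(9/2, 8/3, 7/5, 10/3)
obs 5: x=2 → posterior Dirichlet(9/2, 8/3, 12/5, 10/3)
obs 6: x=2 → posterior Dirichlet(9/2, 8/3, 17/5, 10/3)
obs 7: x=2 → posterior Dirichlet(9/2, 8/3, 22/5, 10/3)
obs 8: x=0 → posterior Dirichlet(11/2, 8/3, 22/5, 10/3)
obs 9: x=0 → posterior Dirichlet(13/2, 8/3, 22/5, 10/3)
obs 10: x=1 → posterior Dirichlet(13/2, 11/3, 22/5, 10/3)
obs 11: x=0 → posterior Dirichlet(15/2, 11/3, 22/5, 10/3)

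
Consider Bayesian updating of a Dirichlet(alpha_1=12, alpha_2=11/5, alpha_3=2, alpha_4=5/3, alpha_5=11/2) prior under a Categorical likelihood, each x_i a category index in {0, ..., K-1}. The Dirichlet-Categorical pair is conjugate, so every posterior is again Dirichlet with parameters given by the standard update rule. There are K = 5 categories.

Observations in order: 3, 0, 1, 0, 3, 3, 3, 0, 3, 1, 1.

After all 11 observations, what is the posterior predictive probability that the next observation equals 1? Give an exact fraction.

obs 1: x=3 → posterior Dirichlet(12, 11/5, 2, 8/3, 11/2)
obs 2: x=0 → posterior Dirichlet(13, 11/5, 2, 8/3, 11/2)
obs 3: x=1 → posterior Dirichlet(13, 16/5, 2, 8/3, 11/2)
obs 4: x=0 → posterior Dirichlet(14, 16/5, 2, 8/3, 11/2)
obs 5: x=3 → posterior Dirichlet(14, 16/5, 2, 11/3, 11/2)
obs 6: x=3 → posterior Dirichlet(14, 16/5, 2, 14/3, 11/2)
obs 7: x=3 → posterior Dirichlet(14, 16/5, 2, 17/3, 11/2)
obs 8: x=0 → posterior Dirichlet(15, 16/5, 2, 17/3, 11/2)
obs 9: x=3 → posterior Dirichlet(15, 16/5, 2, 20/3, 11/2)
obs 10: x=1 → posterior Dirichlet(15, 21/5, 2, 20/3, 11/2)
obs 11: x=1 → posterior Dirichlet(15, 26/5, 2, 20/3, 11/2)

156/1031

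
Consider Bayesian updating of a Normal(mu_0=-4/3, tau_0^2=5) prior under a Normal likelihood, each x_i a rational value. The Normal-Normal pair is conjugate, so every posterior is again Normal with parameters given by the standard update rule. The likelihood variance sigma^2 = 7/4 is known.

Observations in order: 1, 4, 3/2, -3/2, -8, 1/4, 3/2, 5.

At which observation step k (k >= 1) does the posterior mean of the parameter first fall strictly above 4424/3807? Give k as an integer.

obs 1: x=1 → posterior Normal(32/81, 35/27)
obs 2: x=4 → posterior Normal(272/141, 35/47)
obs 3: x=3/2 → posterior Normal(362/201, 35/67)
obs 4: x=-3/2 → posterior Normal(272/261, 35/87)
obs 5: x=-8 → posterior Normal(-208/321, 35/107)
obs 6: x=1/4 → posterior Normal(-193/381, 35/127)
obs 7: x=3/2 → posterior Normal(-103/441, 5/21)
obs 8: x=5 → posterior Normal(197/501, 35/167)

k = 2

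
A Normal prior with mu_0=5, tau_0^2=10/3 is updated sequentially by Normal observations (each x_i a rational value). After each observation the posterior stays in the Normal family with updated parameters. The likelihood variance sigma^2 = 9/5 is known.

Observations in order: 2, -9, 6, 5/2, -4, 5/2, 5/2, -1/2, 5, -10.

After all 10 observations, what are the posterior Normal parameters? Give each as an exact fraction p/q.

mu_0=-15/527, tau_0^2=90/527

obs 1: x=2 → posterior Normal(235/77, 90/77)
obs 2: x=-9 → posterior Normal(-215/127, 90/127)
obs 3: x=6 → posterior Normal(85/177, 30/59)
obs 4: x=5/2 → posterior Normal(210/227, 90/227)
obs 5: x=-4 → posterior Normal(10/277, 90/277)
obs 6: x=5/2 → posterior Normal(45/109, 30/109)
obs 7: x=5/2 → posterior Normal(20/29, 90/377)
obs 8: x=-1/2 → posterior Normal(235/427, 90/427)
obs 9: x=5 → posterior Normal(485/477, 10/53)
obs 10: x=-10 → posterior Normal(-15/527, 90/527)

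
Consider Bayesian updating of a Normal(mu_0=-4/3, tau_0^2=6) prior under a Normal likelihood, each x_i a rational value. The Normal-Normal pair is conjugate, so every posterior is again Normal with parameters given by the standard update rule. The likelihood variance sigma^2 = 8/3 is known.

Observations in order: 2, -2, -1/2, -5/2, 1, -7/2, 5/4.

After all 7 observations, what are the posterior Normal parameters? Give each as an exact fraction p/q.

mu_0=-523/804, tau_0^2=24/67

obs 1: x=2 → posterior Normal(38/39, 24/13)
obs 2: x=-2 → posterior Normal(-8/33, 12/11)
obs 3: x=-1/2 → posterior Normal(-59/186, 24/31)
obs 4: x=-5/2 → posterior Normal(-97/120, 3/5)
obs 5: x=1 → posterior Normal(-10/21, 24/49)
obs 6: x=-7/2 → posterior Normal(-329/348, 12/29)
obs 7: x=5/4 → posterior Normal(-523/804, 24/67)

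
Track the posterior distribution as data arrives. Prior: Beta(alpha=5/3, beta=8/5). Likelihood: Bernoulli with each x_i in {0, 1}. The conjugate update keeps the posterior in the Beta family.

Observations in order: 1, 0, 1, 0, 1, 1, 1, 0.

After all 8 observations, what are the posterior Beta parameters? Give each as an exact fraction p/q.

alpha=20/3, beta=23/5

obs 1: x=1 → posterior Beta(8/3, 8/5)
obs 2: x=0 → posterior Beta(8/3, 13/5)
obs 3: x=1 → posterior Beta(11/3, 13/5)
obs 4: x=0 → posterior Beta(11/3, 18/5)
obs 5: x=1 → posterior Beta(14/3, 18/5)
obs 6: x=1 → posterior Beta(17/3, 18/5)
obs 7: x=1 → posterior Beta(20/3, 18/5)
obs 8: x=0 → posterior Beta(20/3, 23/5)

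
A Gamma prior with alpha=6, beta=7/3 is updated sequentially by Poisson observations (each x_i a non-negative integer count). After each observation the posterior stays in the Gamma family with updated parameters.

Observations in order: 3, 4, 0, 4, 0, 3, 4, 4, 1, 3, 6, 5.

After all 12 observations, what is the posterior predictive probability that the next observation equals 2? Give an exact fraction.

obs 1: x=3 → posterior Gamma(9, 10/3)
obs 2: x=4 → posterior Gamma(13, 13/3)
obs 3: x=0 → posterior Gamma(13, 16/3)
obs 4: x=4 → posterior Gamma(17, 19/3)
obs 5: x=0 → posterior Gamma(17, 22/3)
obs 6: x=3 → posterior Gamma(20, 25/3)
obs 7: x=4 → posterior Gamma(24, 28/3)
obs 8: x=4 → posterior Gamma(28, 31/3)
obs 9: x=1 → posterior Gamma(29, 34/3)
obs 10: x=3 → posterior Gamma(32, 37/3)
obs 11: x=6 → posterior Gamma(38, 40/3)
obs 12: x=5 → posterior Gamma(43, 43/3)

73832443223447848832230396946472820897917422228574475444252054966123873299/333482025008633415550656887474352151084654028750857100870463692982229925888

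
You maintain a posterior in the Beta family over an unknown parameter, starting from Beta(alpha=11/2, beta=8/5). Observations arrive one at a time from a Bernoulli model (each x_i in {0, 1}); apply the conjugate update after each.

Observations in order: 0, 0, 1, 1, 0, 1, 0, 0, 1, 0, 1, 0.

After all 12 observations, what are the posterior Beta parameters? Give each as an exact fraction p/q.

alpha=21/2, beta=43/5

obs 1: x=0 → posterior Beta(11/2, 13/5)
obs 2: x=0 → posterior Beta(11/2, 18/5)
obs 3: x=1 → posterior Beta(13/2, 18/5)
obs 4: x=1 → posterior Beta(15/2, 18/5)
obs 5: x=0 → posterior Beta(15/2, 23/5)
obs 6: x=1 → posterior Beta(17/2, 23/5)
obs 7: x=0 → posterior Beta(17/2, 28/5)
obs 8: x=0 → posterior Beta(17/2, 33/5)
obs 9: x=1 → posterior Beta(19/2, 33/5)
obs 10: x=0 → posterior Beta(19/2, 38/5)
obs 11: x=1 → posterior Beta(21/2, 38/5)
obs 12: x=0 → posterior Beta(21/2, 43/5)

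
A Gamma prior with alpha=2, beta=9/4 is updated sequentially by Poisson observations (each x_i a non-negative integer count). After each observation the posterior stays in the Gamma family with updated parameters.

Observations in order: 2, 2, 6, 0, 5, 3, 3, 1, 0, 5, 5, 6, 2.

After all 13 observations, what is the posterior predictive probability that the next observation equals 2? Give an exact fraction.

obs 1: x=2 → posterior Gamma(4, 13/4)
obs 2: x=2 → posterior Gamma(6, 17/4)
obs 3: x=6 → posterior Gamma(12, 21/4)
obs 4: x=0 → posterior Gamma(12, 25/4)
obs 5: x=5 → posterior Gamma(17, 29/4)
obs 6: x=3 → posterior Gamma(20, 33/4)
obs 7: x=3 → posterior Gamma(23, 37/4)
obs 8: x=1 → posterior Gamma(24, 41/4)
obs 9: x=0 → posterior Gamma(24, 45/4)
obs 10: x=5 → posterior Gamma(29, 49/4)
obs 11: x=5 → posterior Gamma(34, 53/4)
obs 12: x=6 → posterior Gamma(40, 57/4)
obs 13: x=2 → posterior Gamma(42, 61/4)

13920691319082682928775251693807412466303662390191564209493801373043139664884208/58639153496314421699960747595891440431968561609670587131404317915439605712890625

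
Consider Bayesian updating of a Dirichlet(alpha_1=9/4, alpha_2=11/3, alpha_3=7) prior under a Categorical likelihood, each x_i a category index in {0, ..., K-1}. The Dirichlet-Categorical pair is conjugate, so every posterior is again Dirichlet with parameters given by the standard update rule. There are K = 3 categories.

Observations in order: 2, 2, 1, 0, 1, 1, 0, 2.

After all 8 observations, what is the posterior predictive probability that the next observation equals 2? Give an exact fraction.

obs 1: x=2 → posterior Dirichlet(9/4, 11/3, 8)
obs 2: x=2 → posterior Dirichlet(9/4, 11/3, 9)
obs 3: x=1 → posterior Dirichlet(9/4, 14/3, 9)
obs 4: x=0 → posterior Dirichlet(13/4, 14/3, 9)
obs 5: x=1 → posterior Dirichlet(13/4, 17/3, 9)
obs 6: x=1 → posterior Dirichlet(13/4, 20/3, 9)
obs 7: x=0 → posterior Dirichlet(17/4, 20/3, 9)
obs 8: x=2 → posterior Dirichlet(17/4, 20/3, 10)

120/251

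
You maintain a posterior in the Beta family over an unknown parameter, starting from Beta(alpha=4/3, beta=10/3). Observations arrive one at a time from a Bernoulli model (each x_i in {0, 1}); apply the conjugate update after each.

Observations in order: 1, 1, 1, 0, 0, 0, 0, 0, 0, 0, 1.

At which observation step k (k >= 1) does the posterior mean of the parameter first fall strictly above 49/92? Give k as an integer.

obs 1: x=1 → posterior Beta(7/3, 10/3)
obs 2: x=1 → posterior Beta(10/3, 10/3)
obs 3: x=1 → posterior Beta(13/3, 10/3)
obs 4: x=0 → posterior Beta(13/3, 13/3)
obs 5: x=0 → posterior Beta(13/3, 16/3)
obs 6: x=0 → posterior Beta(13/3, 19/3)
obs 7: x=0 → posterior Beta(13/3, 22/3)
obs 8: x=0 → posterior Beta(13/3, 25/3)
obs 9: x=0 → posterior Beta(13/3, 28/3)
obs 10: x=0 → posterior Beta(13/3, 31/3)
obs 11: x=1 → posterior Beta(16/3, 31/3)

k = 3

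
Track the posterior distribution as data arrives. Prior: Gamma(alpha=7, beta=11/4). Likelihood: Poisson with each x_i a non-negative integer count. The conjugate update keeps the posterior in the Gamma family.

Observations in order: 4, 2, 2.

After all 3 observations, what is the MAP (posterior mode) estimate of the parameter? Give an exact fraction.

obs 1: x=4 → posterior Gamma(11, 15/4)
obs 2: x=2 → posterior Gamma(13, 19/4)
obs 3: x=2 → posterior Gamma(15, 23/4)

56/23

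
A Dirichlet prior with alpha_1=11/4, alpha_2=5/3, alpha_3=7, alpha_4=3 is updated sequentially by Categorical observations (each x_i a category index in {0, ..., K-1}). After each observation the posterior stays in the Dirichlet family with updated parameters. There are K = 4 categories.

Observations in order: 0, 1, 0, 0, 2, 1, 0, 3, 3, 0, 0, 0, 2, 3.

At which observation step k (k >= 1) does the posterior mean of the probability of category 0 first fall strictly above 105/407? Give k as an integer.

k = 3

obs 1: x=0 → posterior Dirichlet(15/4, 5/3, 7, 3)
obs 2: x=1 → posterior Dirichlet(15/4, 8/3, 7, 3)
obs 3: x=0 → posterior Dirichlet(19/4, 8/3, 7, 3)
obs 4: x=0 → posterior Dirichlet(23/4, 8/3, 7, 3)
obs 5: x=2 → posterior Dirichlet(23/4, 8/3, 8, 3)
obs 6: x=1 → posterior Dirichlet(23/4, 11/3, 8, 3)
obs 7: x=0 → posterior Dirichlet(27/4, 11/3, 8, 3)
obs 8: x=3 → posterior Dirichlet(27/4, 11/3, 8, 4)
obs 9: x=3 → posterior Dirichlet(27/4, 11/3, 8, 5)
obs 10: x=0 → posterior Dirichlet(31/4, 11/3, 8, 5)
obs 11: x=0 → posterior Dirichlet(35/4, 11/3, 8, 5)
obs 12: x=0 → posterior Dirichlet(39/4, 11/3, 8, 5)
obs 13: x=2 → posterior Dirichlet(39/4, 11/3, 9, 5)
obs 14: x=3 → posterior Dirichlet(39/4, 11/3, 9, 6)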